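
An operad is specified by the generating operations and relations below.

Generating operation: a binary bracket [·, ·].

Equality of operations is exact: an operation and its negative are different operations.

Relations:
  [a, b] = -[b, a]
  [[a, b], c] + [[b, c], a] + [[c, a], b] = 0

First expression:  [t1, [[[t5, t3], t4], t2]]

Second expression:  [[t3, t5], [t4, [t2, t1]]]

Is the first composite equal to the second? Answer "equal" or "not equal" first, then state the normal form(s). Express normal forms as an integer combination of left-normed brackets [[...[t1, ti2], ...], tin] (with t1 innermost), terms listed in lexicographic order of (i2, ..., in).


not equal; the first gives [[[[t1, t2], t3], t5], t4] - [[[[t1, t2], t4], t3], t5] + [[[[t1, t2], t4], t5], t3] - [[[[t1, t2], t5], t3], t4] - [[[[t1, t3], t5], t4], t2] + [[[[t1, t4], t3], t5], t2] - [[[[t1, t4], t5], t3], t2] + [[[[t1, t5], t3], t4], t2] and the second -[[[[t1, t2], t4], t3], t5] + [[[[t1, t2], t4], t5], t3]

Normal form of the first expression: [[[[t1, t2], t3], t5], t4] - [[[[t1, t2], t4], t3], t5] + [[[[t1, t2], t4], t5], t3] - [[[[t1, t2], t5], t3], t4] - [[[[t1, t3], t5], t4], t2] + [[[[t1, t4], t3], t5], t2] - [[[[t1, t4], t5], t3], t2] + [[[[t1, t5], t3], t4], t2]
Normal form of the second expression: -[[[[t1, t2], t4], t3], t5] + [[[[t1, t2], t4], t5], t3]
No match — not equal.


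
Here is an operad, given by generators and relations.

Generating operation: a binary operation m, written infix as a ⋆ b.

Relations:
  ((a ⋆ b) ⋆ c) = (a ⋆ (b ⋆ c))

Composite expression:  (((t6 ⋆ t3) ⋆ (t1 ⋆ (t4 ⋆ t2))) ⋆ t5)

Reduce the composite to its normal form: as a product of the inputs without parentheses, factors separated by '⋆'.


t6 ⋆ t3 ⋆ t1 ⋆ t4 ⋆ t2 ⋆ t5

All parenthesizations of m agree; list the t-inputs left to right.
(t6 ⋆ t3) collapses to t6 ⋆ t3
(t4 ⋆ t2) collapses to t4 ⋆ t2
(t1 ⋆ (t4 ⋆ t2)) collapses to t1 ⋆ t4 ⋆ t2
((t6 ⋆ t3) ⋆ (t1 ⋆ (t4 ⋆ t2))) collapses to t6 ⋆ t3 ⋆ t1 ⋆ t4 ⋆ t2
(((t6 ⋆ t3) ⋆ (t1 ⋆ (t4 ⋆ t2))) ⋆ t5) collapses to t6 ⋆ t3 ⋆ t1 ⋆ t4 ⋆ t2 ⋆ t5


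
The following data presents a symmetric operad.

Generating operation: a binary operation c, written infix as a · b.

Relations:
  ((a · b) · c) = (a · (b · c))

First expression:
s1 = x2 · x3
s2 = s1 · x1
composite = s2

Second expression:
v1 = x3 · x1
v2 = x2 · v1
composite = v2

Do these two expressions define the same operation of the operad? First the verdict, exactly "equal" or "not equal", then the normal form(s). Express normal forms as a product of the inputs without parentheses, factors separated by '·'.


equal; the common form is x2 · x3 · x1

In normal form, the first expression is x2 · x3 · x1
In normal form, the second expression is x2 · x3 · x1
Identical normal forms: equal.


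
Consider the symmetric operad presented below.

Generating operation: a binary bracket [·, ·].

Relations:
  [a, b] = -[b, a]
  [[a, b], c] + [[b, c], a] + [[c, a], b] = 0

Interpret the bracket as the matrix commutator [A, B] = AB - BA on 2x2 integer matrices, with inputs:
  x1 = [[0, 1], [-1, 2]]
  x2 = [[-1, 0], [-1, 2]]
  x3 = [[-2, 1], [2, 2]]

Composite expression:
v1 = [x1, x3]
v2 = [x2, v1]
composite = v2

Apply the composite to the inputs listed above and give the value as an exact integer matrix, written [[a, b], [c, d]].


[[2, -6], [18, -2]]

[x1, x3] = [[3, 2], [8, -3]]
[x2, [x1, x3]] = [[2, -6], [18, -2]]


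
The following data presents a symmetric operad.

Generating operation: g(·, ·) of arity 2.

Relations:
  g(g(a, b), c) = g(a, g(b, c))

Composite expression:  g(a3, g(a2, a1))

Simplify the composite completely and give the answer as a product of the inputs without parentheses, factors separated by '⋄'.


a3 ⋄ a2 ⋄ a1


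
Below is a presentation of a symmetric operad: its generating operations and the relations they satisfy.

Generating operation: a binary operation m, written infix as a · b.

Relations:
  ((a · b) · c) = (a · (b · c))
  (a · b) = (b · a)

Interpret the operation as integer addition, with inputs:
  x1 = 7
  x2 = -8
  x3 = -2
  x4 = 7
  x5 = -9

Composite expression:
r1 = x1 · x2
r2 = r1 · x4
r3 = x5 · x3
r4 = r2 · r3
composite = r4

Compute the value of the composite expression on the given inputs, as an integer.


(x1 · x2) = -1
((x1 · x2) · x4) = 6
(x5 · x3) = -11
(((x1 · x2) · x4) · (x5 · x3)) = -5

-5


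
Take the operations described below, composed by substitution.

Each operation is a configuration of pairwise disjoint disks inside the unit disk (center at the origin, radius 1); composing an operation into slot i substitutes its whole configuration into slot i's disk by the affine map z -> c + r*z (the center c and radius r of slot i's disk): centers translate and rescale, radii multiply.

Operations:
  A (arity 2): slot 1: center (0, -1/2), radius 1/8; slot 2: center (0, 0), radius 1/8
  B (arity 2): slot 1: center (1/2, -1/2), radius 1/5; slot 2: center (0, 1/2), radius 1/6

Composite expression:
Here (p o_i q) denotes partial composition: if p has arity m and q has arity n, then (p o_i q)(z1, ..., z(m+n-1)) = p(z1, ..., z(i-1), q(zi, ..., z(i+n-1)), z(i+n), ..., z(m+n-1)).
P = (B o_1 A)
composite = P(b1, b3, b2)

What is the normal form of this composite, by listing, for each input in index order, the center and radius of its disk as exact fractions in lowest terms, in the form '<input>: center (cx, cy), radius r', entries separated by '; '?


b1: center (1/2, -3/5), radius 1/40; b2: center (0, 1/2), radius 1/6; b3: center (1/2, -1/2), radius 1/40

Below B, radii multiply path by path; the b-disk centers shift.
for b1, the 2-step affine chain lands on center (1/2, -3/5), radius 1/40
for b3, the 2-step affine chain lands on center (1/2, -1/2), radius 1/40
for b2, the 1-step affine chain lands on center (0, 1/2), radius 1/6


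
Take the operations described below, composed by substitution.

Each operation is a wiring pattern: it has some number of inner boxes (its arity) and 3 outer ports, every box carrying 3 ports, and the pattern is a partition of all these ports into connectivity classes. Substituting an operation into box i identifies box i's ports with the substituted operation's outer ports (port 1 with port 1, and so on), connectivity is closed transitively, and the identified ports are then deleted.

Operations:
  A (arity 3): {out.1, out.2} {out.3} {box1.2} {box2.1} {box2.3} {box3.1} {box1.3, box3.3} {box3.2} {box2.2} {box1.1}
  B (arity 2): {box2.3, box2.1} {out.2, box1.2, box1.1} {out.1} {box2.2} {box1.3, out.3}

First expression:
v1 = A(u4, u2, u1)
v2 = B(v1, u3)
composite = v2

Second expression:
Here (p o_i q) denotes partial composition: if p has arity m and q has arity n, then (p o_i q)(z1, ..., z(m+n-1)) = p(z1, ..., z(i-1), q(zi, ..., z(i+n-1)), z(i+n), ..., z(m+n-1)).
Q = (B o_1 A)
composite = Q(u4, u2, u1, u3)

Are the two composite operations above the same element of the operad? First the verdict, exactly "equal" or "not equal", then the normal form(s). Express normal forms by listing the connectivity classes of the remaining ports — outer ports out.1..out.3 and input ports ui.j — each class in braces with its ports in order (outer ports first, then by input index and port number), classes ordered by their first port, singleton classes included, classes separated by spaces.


equal; both compose to {out.1} {out.2} {out.3} {u1.1} {u1.2} {u1.3, u4.3} {u2.1} {u2.2} {u2.3} {u3.1, u3.3} {u3.2} {u4.1} {u4.2}

Normal form of the first expression: {out.1} {out.2} {out.3} {u1.1} {u1.2} {u1.3, u4.3} {u2.1} {u2.2} {u2.3} {u3.1, u3.3} {u3.2} {u4.1} {u4.2}
Normal form of the second expression: {out.1} {out.2} {out.3} {u1.1} {u1.2} {u1.3, u4.3} {u2.1} {u2.2} {u2.3} {u3.1, u3.3} {u3.2} {u4.1} {u4.2}
Identical normal forms: equal.


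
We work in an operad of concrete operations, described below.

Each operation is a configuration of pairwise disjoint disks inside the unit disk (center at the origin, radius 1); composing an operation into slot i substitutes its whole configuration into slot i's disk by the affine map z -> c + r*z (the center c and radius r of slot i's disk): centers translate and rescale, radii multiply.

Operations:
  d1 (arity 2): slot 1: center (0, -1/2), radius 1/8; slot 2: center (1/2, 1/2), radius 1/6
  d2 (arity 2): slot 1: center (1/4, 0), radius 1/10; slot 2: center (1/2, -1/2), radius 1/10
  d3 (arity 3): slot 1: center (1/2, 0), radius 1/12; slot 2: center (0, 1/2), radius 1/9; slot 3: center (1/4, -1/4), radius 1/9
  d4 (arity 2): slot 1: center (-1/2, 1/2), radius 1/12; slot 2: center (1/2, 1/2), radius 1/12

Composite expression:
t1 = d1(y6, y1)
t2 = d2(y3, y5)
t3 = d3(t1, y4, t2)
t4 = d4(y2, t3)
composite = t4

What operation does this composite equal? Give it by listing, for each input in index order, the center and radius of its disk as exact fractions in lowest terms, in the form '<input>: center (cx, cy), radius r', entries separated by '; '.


Nesting under d4 composes maps z -> c + r*z down each y-path.
input y2: composing its 1 substitution step yields center (-1/2, 1/2), radius 1/12
input y6: composing its 3 substitution steps yields center (13/24, 143/288), radius 1/1152
input y1: composing its 3 substitution steps yields center (157/288, 145/288), radius 1/864
input y4: composing its 2 substitution steps yields center (1/2, 13/24), radius 1/108
input y3: composing its 3 substitution steps yields center (113/216, 23/48), radius 1/1080
input y5: composing its 3 substitution steps yields center (227/432, 205/432), radius 1/1080

y1: center (157/288, 145/288), radius 1/864; y2: center (-1/2, 1/2), radius 1/12; y3: center (113/216, 23/48), radius 1/1080; y4: center (1/2, 13/24), radius 1/108; y5: center (227/432, 205/432), radius 1/1080; y6: center (13/24, 143/288), radius 1/1152


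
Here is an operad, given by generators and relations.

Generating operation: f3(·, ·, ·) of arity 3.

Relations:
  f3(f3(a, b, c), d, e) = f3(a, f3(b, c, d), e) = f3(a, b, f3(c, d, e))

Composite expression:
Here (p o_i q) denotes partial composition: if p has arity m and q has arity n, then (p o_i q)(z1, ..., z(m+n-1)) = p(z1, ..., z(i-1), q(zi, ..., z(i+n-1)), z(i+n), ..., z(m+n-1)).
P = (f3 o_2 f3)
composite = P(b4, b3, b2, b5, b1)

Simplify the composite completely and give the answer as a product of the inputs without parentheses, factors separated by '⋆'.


b4 ⋆ b3 ⋆ b2 ⋆ b5 ⋆ b1

Key point: f3 is associative — brackets drop, the b-order remains.
f3(b3, b2, b5) collapses to b3 ⋆ b2 ⋆ b5
f3(b4, f3(b3, b2, b5), b1) collapses to b4 ⋆ b3 ⋆ b2 ⋆ b5 ⋆ b1


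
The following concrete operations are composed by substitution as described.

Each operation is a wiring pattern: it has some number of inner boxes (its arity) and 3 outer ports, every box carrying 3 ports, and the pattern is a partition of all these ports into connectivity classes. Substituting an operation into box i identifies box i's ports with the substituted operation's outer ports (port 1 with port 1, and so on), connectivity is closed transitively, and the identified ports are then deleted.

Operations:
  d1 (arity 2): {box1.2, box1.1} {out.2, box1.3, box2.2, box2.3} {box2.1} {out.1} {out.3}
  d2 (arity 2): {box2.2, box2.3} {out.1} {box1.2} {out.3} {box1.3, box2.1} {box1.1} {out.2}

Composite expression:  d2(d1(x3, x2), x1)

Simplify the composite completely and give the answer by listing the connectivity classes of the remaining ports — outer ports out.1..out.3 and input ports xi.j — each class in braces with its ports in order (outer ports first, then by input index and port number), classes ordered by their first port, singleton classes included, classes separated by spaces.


{out.1} {out.2} {out.3} {x1.1} {x1.2, x1.3} {x2.1} {x2.2, x2.3, x3.3} {x3.1, x3.2}


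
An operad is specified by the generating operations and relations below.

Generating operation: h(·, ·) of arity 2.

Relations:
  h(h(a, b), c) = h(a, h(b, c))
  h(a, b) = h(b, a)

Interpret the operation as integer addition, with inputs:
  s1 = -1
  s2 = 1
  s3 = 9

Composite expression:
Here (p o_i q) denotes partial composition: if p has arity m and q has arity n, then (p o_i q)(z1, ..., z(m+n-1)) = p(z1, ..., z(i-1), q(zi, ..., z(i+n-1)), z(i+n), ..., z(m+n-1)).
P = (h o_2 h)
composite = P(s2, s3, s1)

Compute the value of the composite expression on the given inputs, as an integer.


9


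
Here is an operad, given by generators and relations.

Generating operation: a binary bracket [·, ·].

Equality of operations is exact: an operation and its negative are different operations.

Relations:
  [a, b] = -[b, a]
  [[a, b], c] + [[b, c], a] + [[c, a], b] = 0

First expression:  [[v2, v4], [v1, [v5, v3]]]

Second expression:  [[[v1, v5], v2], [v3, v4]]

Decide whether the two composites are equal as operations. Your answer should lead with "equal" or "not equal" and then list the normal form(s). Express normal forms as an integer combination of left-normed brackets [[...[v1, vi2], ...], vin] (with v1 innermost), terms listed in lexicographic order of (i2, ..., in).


not equal; first: [[[[v1, v3], v5], v2], v4] - [[[[v1, v3], v5], v4], v2] - [[[[v1, v5], v3], v2], v4] + [[[[v1, v5], v3], v4], v2]; second: [[[[v1, v5], v2], v3], v4] - [[[[v1, v5], v2], v4], v3]

The first expression reduces to [[[[v1, v3], v5], v2], v4] - [[[[v1, v3], v5], v4], v2] - [[[[v1, v5], v3], v2], v4] + [[[[v1, v5], v3], v4], v2]
The second expression reduces to [[[[v1, v5], v2], v3], v4] - [[[[v1, v5], v2], v4], v3]
The normal forms differ: not equal.


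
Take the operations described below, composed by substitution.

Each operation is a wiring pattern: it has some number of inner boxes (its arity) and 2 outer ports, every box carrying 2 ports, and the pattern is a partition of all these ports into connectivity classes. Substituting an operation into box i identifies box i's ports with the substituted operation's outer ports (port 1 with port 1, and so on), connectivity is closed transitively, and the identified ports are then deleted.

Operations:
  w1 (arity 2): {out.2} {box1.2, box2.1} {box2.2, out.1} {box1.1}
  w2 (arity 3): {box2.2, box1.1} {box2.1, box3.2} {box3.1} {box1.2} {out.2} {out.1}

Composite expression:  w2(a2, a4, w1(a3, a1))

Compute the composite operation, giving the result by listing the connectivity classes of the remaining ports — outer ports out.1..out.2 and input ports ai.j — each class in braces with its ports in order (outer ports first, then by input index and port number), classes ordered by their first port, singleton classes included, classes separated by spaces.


{out.1} {out.2} {a1.1, a3.2} {a1.2} {a2.1, a4.2} {a2.2} {a3.1} {a4.1}


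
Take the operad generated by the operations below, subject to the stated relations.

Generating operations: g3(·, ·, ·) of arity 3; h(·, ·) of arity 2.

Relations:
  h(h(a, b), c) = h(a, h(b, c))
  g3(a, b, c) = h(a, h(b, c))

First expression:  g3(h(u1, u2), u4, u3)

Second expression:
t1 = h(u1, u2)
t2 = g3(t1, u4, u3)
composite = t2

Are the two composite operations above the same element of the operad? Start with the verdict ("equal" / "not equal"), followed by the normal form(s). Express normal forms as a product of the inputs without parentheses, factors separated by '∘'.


equal; both compose to u1 ∘ u2 ∘ u4 ∘ u3

The first expression reduces to u1 ∘ u2 ∘ u4 ∘ u3
The second expression reduces to u1 ∘ u2 ∘ u4 ∘ u3
The forms coincide; equal.


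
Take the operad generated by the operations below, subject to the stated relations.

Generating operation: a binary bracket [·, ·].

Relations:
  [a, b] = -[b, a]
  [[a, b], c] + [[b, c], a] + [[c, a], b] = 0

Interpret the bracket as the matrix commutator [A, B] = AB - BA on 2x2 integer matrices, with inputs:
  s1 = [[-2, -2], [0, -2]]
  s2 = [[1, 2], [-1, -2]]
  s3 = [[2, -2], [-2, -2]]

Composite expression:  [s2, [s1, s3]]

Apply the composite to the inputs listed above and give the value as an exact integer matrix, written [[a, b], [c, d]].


[[8, 8], [-8, -8]]

[s1, s3] = [[4, 8], [0, -4]]
[s2, [s1, s3]] = [[8, 8], [-8, -8]]


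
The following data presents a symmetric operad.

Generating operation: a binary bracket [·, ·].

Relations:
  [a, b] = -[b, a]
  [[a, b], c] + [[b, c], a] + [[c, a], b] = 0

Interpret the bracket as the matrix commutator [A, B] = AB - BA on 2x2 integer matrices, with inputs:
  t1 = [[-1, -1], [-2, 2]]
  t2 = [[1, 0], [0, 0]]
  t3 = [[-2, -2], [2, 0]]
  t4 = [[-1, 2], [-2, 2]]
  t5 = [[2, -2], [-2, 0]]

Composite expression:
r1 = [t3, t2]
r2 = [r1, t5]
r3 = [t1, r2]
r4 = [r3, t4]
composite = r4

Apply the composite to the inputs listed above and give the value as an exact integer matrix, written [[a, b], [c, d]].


[t3, t2] = [[0, 2], [2, 0]]
[[t3, t2], t5] = [[0, -4], [4, 0]]
[t1, [[t3, t2], t5]] = [[-12, 12], [12, 12]]
[[t1, [[t3, t2], t5]], t4] = [[-48, -12], [-84, 48]]

[[-48, -12], [-84, 48]]


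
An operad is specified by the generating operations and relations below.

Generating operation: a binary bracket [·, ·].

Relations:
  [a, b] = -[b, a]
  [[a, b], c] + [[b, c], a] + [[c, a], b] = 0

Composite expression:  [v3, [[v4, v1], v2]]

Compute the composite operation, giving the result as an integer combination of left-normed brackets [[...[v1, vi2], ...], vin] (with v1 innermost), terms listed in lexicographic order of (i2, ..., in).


Expand each bracket as ab - ba; the v1-initial words give the coefficients.
Composite bracket: [v3, [[v4, v1], v2]]
Expanding via [a, b] = ab - ba: 8 signed words (2^3 = 8).
Coefficients come from the v1-initial words:
  v1v4v2v3 (sign +1) contributes +[[[v1, v4], v2], v3]

[[[v1, v4], v2], v3]


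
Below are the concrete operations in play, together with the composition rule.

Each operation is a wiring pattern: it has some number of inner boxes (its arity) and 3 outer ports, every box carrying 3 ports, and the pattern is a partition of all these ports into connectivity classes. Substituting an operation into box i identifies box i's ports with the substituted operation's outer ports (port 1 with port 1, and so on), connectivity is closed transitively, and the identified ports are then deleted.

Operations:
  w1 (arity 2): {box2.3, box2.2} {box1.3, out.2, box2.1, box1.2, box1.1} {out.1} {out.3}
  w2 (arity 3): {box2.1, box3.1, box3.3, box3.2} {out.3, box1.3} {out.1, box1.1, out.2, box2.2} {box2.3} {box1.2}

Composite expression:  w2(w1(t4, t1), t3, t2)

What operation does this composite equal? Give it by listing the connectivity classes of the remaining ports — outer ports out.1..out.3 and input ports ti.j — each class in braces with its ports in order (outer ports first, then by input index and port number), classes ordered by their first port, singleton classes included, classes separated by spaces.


{out.1, out.2, t3.2} {out.3} {t1.1, t4.1, t4.2, t4.3} {t1.2, t1.3} {t2.1, t2.2, t2.3, t3.1} {t3.3}


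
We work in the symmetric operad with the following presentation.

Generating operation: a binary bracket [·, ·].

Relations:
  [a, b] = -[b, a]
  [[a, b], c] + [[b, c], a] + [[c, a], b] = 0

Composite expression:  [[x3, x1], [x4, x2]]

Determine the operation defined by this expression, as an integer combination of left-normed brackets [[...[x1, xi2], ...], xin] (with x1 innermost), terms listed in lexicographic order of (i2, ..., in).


[[[x1, x3], x2], x4] - [[[x1, x3], x4], x2]

Expand each bracket as ab - ba; the x1-initial words give the coefficients.
Composite bracket: [[x3, x1], [x4, x2]]
Full expansion: 8 signed words from ab - ba (2^3 = 8).
Collect the words opening with x1:
  the word x1x3x2x4 carries sign +1 and contributes +[[[x1, x3], x2], x4]
  the word x1x3x4x2 carries sign -1 and contributes -[[[x1, x3], x4], x2]


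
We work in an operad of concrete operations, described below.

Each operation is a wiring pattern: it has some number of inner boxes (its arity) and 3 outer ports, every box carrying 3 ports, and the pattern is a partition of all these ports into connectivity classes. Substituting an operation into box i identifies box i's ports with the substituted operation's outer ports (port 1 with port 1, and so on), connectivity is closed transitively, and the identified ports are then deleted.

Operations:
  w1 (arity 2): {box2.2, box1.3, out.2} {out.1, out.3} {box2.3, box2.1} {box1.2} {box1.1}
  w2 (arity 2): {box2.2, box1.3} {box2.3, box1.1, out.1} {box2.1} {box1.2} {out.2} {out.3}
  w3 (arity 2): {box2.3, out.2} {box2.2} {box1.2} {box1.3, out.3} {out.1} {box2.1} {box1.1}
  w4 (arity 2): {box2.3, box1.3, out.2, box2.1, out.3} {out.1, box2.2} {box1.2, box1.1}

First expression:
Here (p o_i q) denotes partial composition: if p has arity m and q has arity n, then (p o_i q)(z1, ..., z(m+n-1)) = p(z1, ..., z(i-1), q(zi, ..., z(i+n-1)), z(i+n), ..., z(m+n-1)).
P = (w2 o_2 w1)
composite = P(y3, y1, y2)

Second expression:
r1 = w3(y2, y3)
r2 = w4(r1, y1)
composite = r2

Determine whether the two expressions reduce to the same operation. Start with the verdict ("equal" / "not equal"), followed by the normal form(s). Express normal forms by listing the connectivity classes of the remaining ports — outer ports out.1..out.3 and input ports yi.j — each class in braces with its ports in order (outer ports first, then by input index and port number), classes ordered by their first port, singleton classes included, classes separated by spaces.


In normal form, the first expression is {out.1, y3.1} {out.2} {out.3} {y1.1} {y1.2} {y1.3, y2.2, y3.3} {y2.1, y2.3} {y3.2}
In normal form, the second expression is {out.1, y1.2} {out.2, out.3, y1.1, y1.3, y2.3} {y2.1} {y2.2} {y3.1} {y3.2} {y3.3}
The normal forms differ: not equal.

not equal; the first gives {out.1, y3.1} {out.2} {out.3} {y1.1} {y1.2} {y1.3, y2.2, y3.3} {y2.1, y2.3} {y3.2} and the second {out.1, y1.2} {out.2, out.3, y1.1, y1.3, y2.3} {y2.1} {y2.2} {y3.1} {y3.2} {y3.3}


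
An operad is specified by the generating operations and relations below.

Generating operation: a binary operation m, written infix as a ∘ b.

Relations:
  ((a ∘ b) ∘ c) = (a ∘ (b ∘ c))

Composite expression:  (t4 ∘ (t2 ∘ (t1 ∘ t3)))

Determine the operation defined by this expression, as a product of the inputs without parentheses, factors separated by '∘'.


t4 ∘ t2 ∘ t1 ∘ t3

Associativity of m dissolves the nesting; only the t-input order survives.
(t1 ∘ t3) flattens to t1 ∘ t3
(t2 ∘ (t1 ∘ t3)) flattens to t2 ∘ t1 ∘ t3
(t4 ∘ (t2 ∘ (t1 ∘ t3))) flattens to t4 ∘ t2 ∘ t1 ∘ t3


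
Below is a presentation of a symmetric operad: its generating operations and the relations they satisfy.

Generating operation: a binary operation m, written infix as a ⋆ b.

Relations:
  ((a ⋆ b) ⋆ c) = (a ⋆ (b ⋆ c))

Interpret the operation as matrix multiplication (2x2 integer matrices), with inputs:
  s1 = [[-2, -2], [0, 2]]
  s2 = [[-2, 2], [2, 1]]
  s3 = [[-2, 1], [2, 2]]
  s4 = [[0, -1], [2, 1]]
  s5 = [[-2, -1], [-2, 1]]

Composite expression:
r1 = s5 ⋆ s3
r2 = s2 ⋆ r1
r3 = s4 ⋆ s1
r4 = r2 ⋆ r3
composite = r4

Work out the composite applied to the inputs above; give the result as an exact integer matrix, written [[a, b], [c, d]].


(s5 ⋆ s3) = [[2, -4], [6, 0]]
(s2 ⋆ (s5 ⋆ s3)) = [[8, 8], [10, -8]]
(s4 ⋆ s1) = [[0, -2], [-4, -2]]
((s2 ⋆ (s5 ⋆ s3)) ⋆ (s4 ⋆ s1)) = [[-32, -32], [32, -4]]

[[-32, -32], [32, -4]]


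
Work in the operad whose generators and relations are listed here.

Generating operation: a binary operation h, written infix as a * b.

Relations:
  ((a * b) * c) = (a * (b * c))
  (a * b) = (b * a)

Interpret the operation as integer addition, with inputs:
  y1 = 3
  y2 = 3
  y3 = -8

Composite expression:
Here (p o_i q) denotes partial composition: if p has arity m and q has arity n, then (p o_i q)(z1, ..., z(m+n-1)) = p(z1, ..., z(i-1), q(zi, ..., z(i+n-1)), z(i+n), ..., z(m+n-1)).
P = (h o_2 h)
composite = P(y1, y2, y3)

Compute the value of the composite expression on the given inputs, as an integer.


(y2 * y3) = -5
(y1 * (y2 * y3)) = -2

-2


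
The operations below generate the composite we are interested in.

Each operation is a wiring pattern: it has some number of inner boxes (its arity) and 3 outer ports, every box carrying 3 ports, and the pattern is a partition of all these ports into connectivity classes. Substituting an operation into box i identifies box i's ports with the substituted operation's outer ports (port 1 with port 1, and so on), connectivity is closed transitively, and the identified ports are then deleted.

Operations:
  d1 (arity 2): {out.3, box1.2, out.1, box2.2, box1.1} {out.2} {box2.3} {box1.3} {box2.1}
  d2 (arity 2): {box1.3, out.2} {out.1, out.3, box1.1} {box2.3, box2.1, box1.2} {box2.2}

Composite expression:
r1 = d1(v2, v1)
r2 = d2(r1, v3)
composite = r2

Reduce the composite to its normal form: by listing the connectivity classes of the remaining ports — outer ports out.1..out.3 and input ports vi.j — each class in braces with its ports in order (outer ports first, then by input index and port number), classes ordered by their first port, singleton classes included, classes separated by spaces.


{out.1, out.2, out.3, v1.2, v2.1, v2.2} {v1.1} {v1.3} {v2.3} {v3.1, v3.3} {v3.2}

After gluing at d2, chains via deleted ports link the v-ports.
the subtree at d1 composes to {out.1, out.3, v1.2, v2.1, v2.2} {out.2} {v1.1} {v1.3} {v2.3} on (v2, v1); out.j = own outer ports
the subtree at d2 composes to {out.1, out.2, out.3, v1.2, v2.1, v2.2} {v1.1} {v1.3} {v2.3} {v3.1, v3.3} {v3.2} on (v2, v1, v3); out.j = own outer ports


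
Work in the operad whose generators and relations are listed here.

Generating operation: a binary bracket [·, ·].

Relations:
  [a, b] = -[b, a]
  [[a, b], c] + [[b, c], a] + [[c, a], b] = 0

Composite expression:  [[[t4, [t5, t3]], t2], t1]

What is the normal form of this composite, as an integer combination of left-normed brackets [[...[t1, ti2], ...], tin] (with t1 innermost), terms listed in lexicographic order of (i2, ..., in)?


[[[[t1, t2], t3], t5], t4] - [[[[t1, t2], t4], t3], t5] + [[[[t1, t2], t4], t5], t3] - [[[[t1, t2], t5], t3], t4] - [[[[t1, t3], t5], t4], t2] + [[[[t1, t4], t3], t5], t2] - [[[[t1, t4], t5], t3], t2] + [[[[t1, t5], t3], t4], t2]

A multilinear Lie element is pinned by t1-initial words (t1 innermost).
Composite bracket: [[[t4, [t5, t3]], t2], t1]
Expanding via [a, b] = ab - ba: 16 signed words (2^4 = 16).
Only words starting with t1 matter:
  t1t2t3t5t4 appears with sign +1, giving the term +[[[[t1, t2], t3], t5], t4]
  t1t2t4t3t5 appears with sign -1, giving the term -[[[[t1, t2], t4], t3], t5]
  t1t2t4t5t3 appears with sign +1, giving the term +[[[[t1, t2], t4], t5], t3]
  t1t2t5t3t4 appears with sign -1, giving the term -[[[[t1, t2], t5], t3], t4]
  t1t3t5t4t2 appears with sign -1, giving the term -[[[[t1, t3], t5], t4], t2]
  t1t4t3t5t2 appears with sign +1, giving the term +[[[[t1, t4], t3], t5], t2]
  t1t4t5t3t2 appears with sign -1, giving the term -[[[[t1, t4], t5], t3], t2]
  t1t5t3t4t2 appears with sign +1, giving the term +[[[[t1, t5], t3], t4], t2]


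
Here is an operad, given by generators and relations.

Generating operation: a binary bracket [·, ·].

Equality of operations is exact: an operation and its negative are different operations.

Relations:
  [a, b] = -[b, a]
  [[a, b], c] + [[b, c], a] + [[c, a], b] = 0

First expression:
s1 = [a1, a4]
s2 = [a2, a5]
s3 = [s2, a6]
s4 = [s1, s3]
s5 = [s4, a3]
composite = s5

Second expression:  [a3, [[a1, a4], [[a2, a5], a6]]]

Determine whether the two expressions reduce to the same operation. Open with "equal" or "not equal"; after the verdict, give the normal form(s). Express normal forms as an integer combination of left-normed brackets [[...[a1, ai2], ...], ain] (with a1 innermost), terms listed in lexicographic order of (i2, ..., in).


not equal; the first gives [[[[[a1, a4], a2], a5], a6], a3] - [[[[[a1, a4], a5], a2], a6], a3] - [[[[[a1, a4], a6], a2], a5], a3] + [[[[[a1, a4], a6], a5], a2], a3] and the second -[[[[[a1, a4], a2], a5], a6], a3] + [[[[[a1, a4], a5], a2], a6], a3] + [[[[[a1, a4], a6], a2], a5], a3] - [[[[[a1, a4], a6], a5], a2], a3]

In normal form, the first expression is [[[[[a1, a4], a2], a5], a6], a3] - [[[[[a1, a4], a5], a2], a6], a3] - [[[[[a1, a4], a6], a2], a5], a3] + [[[[[a1, a4], a6], a5], a2], a3]
In normal form, the second expression is -[[[[[a1, a4], a2], a5], a6], a3] + [[[[[a1, a4], a5], a2], a6], a3] + [[[[[a1, a4], a6], a2], a5], a3] - [[[[[a1, a4], a6], a5], a2], a3]
No match — not equal.


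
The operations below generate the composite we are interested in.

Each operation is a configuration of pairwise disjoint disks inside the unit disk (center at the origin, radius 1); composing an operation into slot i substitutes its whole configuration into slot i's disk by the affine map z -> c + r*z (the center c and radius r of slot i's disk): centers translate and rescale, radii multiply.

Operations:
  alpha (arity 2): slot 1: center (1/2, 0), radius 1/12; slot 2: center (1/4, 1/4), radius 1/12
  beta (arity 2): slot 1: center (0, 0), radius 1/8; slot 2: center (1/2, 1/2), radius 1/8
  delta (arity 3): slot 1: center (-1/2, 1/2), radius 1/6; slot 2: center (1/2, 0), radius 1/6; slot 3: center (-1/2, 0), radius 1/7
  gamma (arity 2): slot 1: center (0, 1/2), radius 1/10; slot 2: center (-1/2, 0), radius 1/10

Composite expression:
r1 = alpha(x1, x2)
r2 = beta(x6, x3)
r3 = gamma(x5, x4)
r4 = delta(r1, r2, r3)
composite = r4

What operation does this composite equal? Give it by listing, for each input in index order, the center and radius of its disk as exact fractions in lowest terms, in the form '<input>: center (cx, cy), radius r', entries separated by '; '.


x1: center (-5/12, 1/2), radius 1/72; x2: center (-11/24, 13/24), radius 1/72; x3: center (7/12, 1/12), radius 1/48; x4: center (-4/7, 0), radius 1/70; x5: center (-1/2, 1/14), radius 1/70; x6: center (1/2, 0), radius 1/48

Affine substitution under delta: radii multiply and x-centers shift.
input x1: composing its 2 substitution steps yields center (-5/12, 1/2), radius 1/72
input x2: composing its 2 substitution steps yields center (-11/24, 13/24), radius 1/72
input x6: composing its 2 substitution steps yields center (1/2, 0), radius 1/48
input x3: composing its 2 substitution steps yields center (7/12, 1/12), radius 1/48
input x5: composing its 2 substitution steps yields center (-1/2, 1/14), radius 1/70
input x4: composing its 2 substitution steps yields center (-4/7, 0), radius 1/70


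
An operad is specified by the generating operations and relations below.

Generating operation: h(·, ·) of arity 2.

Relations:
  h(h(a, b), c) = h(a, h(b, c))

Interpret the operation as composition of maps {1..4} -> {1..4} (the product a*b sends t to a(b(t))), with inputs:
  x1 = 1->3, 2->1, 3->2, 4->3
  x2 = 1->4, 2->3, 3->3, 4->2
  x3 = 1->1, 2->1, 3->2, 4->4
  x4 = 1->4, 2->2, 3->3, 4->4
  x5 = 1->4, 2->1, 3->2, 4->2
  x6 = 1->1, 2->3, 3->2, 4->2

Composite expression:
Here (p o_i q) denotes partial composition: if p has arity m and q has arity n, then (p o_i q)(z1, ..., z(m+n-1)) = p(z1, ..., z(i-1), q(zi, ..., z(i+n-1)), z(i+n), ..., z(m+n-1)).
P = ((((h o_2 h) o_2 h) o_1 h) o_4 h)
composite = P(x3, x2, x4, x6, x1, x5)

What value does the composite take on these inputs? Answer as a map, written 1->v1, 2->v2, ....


1->2, 2->2, 3->1, 4->1


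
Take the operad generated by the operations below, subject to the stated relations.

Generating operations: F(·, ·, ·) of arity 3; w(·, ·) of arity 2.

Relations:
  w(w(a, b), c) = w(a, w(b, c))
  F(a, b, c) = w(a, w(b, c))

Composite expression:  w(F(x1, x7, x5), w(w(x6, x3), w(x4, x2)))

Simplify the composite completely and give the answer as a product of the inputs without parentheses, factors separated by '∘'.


x1 ∘ x7 ∘ x5 ∘ x6 ∘ x3 ∘ x4 ∘ x2

Under associativity of w, the answer is the x's in reading order.
F(x1, x7, x5) collapses to x1 ∘ x7 ∘ x5
w(x6, x3) collapses to x6 ∘ x3
w(x4, x2) collapses to x4 ∘ x2
w(w(x6, x3), w(x4, x2)) collapses to x6 ∘ x3 ∘ x4 ∘ x2
w(F(x1, x7, x5), w(w(x6, x3), w(x4, x2))) collapses to x1 ∘ x7 ∘ x5 ∘ x6 ∘ x3 ∘ x4 ∘ x2


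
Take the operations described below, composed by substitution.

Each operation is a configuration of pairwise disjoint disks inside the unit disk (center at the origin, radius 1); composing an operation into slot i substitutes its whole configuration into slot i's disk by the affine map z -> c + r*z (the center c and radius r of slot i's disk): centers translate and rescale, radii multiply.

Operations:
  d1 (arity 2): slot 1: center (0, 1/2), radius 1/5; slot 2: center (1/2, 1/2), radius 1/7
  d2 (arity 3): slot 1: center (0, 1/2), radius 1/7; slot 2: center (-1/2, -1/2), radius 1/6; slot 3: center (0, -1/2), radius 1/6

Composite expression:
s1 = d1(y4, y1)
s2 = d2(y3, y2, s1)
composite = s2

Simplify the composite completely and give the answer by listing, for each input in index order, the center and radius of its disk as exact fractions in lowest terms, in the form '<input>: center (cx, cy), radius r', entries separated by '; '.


y1: center (1/12, -5/12), radius 1/42; y2: center (-1/2, -1/2), radius 1/6; y3: center (0, 1/2), radius 1/7; y4: center (0, -5/12), radius 1/30


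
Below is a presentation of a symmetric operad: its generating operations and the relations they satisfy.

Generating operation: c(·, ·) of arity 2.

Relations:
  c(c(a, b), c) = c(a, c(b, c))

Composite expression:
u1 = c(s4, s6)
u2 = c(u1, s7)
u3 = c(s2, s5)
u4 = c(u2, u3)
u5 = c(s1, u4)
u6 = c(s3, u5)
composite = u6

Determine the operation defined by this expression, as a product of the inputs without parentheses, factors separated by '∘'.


s3 ∘ s1 ∘ s4 ∘ s6 ∘ s7 ∘ s2 ∘ s5

Key point: c is associative — brackets drop, the s-order remains.
c(s4, s6) spells out as s4 ∘ s6
c(c(s4, s6), s7) spells out as s4 ∘ s6 ∘ s7
c(s2, s5) spells out as s2 ∘ s5
c(c(c(s4, s6), s7), c(s2, s5)) spells out as s4 ∘ s6 ∘ s7 ∘ s2 ∘ s5
c(s1, c(c(c(s4, s6), s7), c(s2, s5))) spells out as s1 ∘ s4 ∘ s6 ∘ s7 ∘ s2 ∘ s5
c(s3, c(s1, c(c(c(s4, s6), s7), c(s2, s5)))) spells out as s3 ∘ s1 ∘ s4 ∘ s6 ∘ s7 ∘ s2 ∘ s5


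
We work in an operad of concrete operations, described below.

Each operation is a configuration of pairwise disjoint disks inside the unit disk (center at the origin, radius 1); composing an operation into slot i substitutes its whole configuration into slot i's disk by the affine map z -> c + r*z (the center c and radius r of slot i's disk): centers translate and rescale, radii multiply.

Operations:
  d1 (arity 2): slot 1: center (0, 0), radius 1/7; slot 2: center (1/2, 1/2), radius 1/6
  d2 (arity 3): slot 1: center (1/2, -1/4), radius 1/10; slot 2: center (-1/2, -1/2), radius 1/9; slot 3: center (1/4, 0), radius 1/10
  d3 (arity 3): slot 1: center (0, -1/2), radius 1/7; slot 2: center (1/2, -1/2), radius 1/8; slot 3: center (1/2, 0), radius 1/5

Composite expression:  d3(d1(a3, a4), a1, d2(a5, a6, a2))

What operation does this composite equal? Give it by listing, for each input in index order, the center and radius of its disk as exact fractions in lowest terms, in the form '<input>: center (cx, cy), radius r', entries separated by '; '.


a1: center (1/2, -1/2), radius 1/8; a2: center (11/20, 0), radius 1/50; a3: center (0, -1/2), radius 1/49; a4: center (1/14, -3/7), radius 1/42; a5: center (3/5, -1/20), radius 1/50; a6: center (2/5, -1/10), radius 1/45

Follow each a-input down from d3: c' goes to c + r*c', radius to r*r'.
input a3: applying the 2 nested substitutions gives center (0, -1/2), radius 1/49
input a4: applying the 2 nested substitutions gives center (1/14, -3/7), radius 1/42
input a1: applying the 1 nested substitution gives center (1/2, -1/2), radius 1/8
input a5: applying the 2 nested substitutions gives center (3/5, -1/20), radius 1/50
input a6: applying the 2 nested substitutions gives center (2/5, -1/10), radius 1/45
input a2: applying the 2 nested substitutions gives center (11/20, 0), radius 1/50


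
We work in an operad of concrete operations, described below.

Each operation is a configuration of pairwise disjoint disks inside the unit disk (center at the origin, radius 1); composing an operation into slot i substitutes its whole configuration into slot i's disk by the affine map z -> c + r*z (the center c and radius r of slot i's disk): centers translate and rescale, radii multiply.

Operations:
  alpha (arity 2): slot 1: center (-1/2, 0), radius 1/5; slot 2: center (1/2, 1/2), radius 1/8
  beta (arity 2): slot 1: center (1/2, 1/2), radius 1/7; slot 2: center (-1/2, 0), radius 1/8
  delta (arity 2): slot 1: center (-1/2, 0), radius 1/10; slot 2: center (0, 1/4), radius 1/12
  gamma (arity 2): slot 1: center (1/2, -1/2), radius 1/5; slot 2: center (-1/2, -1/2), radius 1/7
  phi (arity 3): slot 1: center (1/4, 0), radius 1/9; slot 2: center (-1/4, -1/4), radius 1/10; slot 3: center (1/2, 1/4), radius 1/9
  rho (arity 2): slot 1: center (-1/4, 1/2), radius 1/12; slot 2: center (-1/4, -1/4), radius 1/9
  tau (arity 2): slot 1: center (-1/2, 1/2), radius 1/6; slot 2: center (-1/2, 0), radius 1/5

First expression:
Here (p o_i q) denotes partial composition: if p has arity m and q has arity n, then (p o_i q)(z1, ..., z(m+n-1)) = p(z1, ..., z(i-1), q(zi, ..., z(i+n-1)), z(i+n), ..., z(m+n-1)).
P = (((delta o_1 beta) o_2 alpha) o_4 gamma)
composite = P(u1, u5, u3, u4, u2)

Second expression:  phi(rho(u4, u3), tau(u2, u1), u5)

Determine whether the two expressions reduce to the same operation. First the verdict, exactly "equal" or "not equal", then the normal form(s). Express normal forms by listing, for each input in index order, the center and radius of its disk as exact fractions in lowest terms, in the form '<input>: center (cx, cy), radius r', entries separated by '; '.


The first expression reduces to u1: center (-9/20, 1/20), radius 1/70; u2: center (-1/24, 5/24), radius 1/84; u3: center (-87/160, 1/160), radius 1/640; u4: center (1/24, 5/24), radius 1/60; u5: center (-89/160, 0), radius 1/400
The second expression reduces to u1: center (-3/10, -1/4), radius 1/50; u2: center (-3/10, -1/5), radius 1/60; u3: center (2/9, -1/36), radius 1/81; u4: center (2/9, 1/18), radius 1/108; u5: center (1/2, 1/4), radius 1/9
Distinct normal forms: not equal.

not equal — first u1: center (-9/20, 1/20), radius 1/70; u2: center (-1/24, 5/24), radius 1/84; u3: center (-87/160, 1/160), radius 1/640; u4: center (1/24, 5/24), radius 1/60; u5: center (-89/160, 0), radius 1/400, second u1: center (-3/10, -1/4), radius 1/50; u2: center (-3/10, -1/5), radius 1/60; u3: center (2/9, -1/36), radius 1/81; u4: center (2/9, 1/18), radius 1/108; u5: center (1/2, 1/4), radius 1/9


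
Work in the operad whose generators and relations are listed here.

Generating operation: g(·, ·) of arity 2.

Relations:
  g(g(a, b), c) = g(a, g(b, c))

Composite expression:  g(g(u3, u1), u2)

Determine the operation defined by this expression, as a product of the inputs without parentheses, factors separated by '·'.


u3 · u1 · u2

Every regrouping of g is equal, so read the u-inputs in written order.
g(u3, u1) collapses to u3 · u1
g(g(u3, u1), u2) collapses to u3 · u1 · u2


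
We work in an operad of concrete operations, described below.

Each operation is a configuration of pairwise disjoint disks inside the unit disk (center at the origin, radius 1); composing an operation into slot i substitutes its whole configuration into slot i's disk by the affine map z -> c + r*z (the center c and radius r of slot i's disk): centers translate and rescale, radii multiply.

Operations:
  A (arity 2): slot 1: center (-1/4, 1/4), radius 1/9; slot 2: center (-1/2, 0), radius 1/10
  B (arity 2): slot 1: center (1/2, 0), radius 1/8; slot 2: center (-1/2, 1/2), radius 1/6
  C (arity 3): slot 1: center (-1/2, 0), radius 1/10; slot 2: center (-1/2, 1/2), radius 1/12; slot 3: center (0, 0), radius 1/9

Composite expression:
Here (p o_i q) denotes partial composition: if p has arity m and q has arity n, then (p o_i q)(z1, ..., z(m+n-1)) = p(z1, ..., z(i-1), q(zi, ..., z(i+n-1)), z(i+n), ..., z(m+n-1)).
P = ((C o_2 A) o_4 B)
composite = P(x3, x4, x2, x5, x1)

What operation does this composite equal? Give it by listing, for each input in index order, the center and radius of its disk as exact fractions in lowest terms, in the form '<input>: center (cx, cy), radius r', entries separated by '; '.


x1: center (-1/18, 1/18), radius 1/54; x2: center (-13/24, 1/2), radius 1/120; x3: center (-1/2, 0), radius 1/10; x4: center (-25/48, 25/48), radius 1/108; x5: center (1/18, 0), radius 1/72

Below C, radii multiply path by path; the x-disk centers shift.
for x3, the 1-step affine chain lands on center (-1/2, 0), radius 1/10
for x4, the 2-step affine chain lands on center (-25/48, 25/48), radius 1/108
for x2, the 2-step affine chain lands on center (-13/24, 1/2), radius 1/120
for x5, the 2-step affine chain lands on center (1/18, 0), radius 1/72
for x1, the 2-step affine chain lands on center (-1/18, 1/18), radius 1/54
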